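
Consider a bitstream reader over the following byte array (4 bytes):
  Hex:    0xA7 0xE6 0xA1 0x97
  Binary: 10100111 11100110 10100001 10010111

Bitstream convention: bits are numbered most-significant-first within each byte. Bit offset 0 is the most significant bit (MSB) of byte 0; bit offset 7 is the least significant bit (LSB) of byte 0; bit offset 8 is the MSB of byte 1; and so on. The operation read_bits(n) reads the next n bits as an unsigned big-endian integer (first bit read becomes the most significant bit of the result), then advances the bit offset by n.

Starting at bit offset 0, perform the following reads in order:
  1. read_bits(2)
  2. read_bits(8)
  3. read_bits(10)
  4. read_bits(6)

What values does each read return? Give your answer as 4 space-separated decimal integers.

Answer: 2 159 618 6

Derivation:
Read 1: bits[0:2] width=2 -> value=2 (bin 10); offset now 2 = byte 0 bit 2; 30 bits remain
Read 2: bits[2:10] width=8 -> value=159 (bin 10011111); offset now 10 = byte 1 bit 2; 22 bits remain
Read 3: bits[10:20] width=10 -> value=618 (bin 1001101010); offset now 20 = byte 2 bit 4; 12 bits remain
Read 4: bits[20:26] width=6 -> value=6 (bin 000110); offset now 26 = byte 3 bit 2; 6 bits remain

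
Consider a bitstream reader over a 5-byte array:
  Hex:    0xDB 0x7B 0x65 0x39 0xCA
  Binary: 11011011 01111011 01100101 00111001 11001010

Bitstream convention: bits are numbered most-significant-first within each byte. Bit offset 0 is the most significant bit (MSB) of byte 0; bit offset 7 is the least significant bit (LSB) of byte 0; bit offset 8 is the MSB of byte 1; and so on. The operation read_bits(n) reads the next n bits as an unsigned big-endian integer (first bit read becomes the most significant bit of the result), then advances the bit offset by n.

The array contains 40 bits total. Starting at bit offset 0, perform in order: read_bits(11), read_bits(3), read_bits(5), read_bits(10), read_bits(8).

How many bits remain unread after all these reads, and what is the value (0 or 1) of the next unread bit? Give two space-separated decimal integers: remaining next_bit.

Answer: 3 0

Derivation:
Read 1: bits[0:11] width=11 -> value=1755 (bin 11011011011); offset now 11 = byte 1 bit 3; 29 bits remain
Read 2: bits[11:14] width=3 -> value=6 (bin 110); offset now 14 = byte 1 bit 6; 26 bits remain
Read 3: bits[14:19] width=5 -> value=27 (bin 11011); offset now 19 = byte 2 bit 3; 21 bits remain
Read 4: bits[19:29] width=10 -> value=167 (bin 0010100111); offset now 29 = byte 3 bit 5; 11 bits remain
Read 5: bits[29:37] width=8 -> value=57 (bin 00111001); offset now 37 = byte 4 bit 5; 3 bits remain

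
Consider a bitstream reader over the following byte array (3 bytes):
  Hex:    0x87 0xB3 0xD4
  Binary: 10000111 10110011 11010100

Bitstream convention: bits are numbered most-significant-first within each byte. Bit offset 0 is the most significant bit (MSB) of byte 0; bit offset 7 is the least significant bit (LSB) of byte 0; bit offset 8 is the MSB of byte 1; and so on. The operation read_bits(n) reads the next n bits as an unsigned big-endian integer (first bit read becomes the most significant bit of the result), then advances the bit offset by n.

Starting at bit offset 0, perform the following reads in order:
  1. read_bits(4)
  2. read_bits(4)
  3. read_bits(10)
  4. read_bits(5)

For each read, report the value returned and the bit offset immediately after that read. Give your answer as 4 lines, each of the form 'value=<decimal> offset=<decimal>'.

Read 1: bits[0:4] width=4 -> value=8 (bin 1000); offset now 4 = byte 0 bit 4; 20 bits remain
Read 2: bits[4:8] width=4 -> value=7 (bin 0111); offset now 8 = byte 1 bit 0; 16 bits remain
Read 3: bits[8:18] width=10 -> value=719 (bin 1011001111); offset now 18 = byte 2 bit 2; 6 bits remain
Read 4: bits[18:23] width=5 -> value=10 (bin 01010); offset now 23 = byte 2 bit 7; 1 bits remain

Answer: value=8 offset=4
value=7 offset=8
value=719 offset=18
value=10 offset=23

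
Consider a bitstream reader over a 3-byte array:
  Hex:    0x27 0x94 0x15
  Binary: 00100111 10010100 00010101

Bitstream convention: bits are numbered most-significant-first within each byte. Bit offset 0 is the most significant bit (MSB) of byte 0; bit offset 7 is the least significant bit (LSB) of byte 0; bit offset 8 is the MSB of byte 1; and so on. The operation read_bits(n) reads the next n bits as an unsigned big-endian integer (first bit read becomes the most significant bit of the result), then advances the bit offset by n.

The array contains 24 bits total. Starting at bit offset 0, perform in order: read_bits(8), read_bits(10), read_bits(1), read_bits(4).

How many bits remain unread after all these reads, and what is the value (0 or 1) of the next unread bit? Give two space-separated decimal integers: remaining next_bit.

Answer: 1 1

Derivation:
Read 1: bits[0:8] width=8 -> value=39 (bin 00100111); offset now 8 = byte 1 bit 0; 16 bits remain
Read 2: bits[8:18] width=10 -> value=592 (bin 1001010000); offset now 18 = byte 2 bit 2; 6 bits remain
Read 3: bits[18:19] width=1 -> value=0 (bin 0); offset now 19 = byte 2 bit 3; 5 bits remain
Read 4: bits[19:23] width=4 -> value=10 (bin 1010); offset now 23 = byte 2 bit 7; 1 bits remain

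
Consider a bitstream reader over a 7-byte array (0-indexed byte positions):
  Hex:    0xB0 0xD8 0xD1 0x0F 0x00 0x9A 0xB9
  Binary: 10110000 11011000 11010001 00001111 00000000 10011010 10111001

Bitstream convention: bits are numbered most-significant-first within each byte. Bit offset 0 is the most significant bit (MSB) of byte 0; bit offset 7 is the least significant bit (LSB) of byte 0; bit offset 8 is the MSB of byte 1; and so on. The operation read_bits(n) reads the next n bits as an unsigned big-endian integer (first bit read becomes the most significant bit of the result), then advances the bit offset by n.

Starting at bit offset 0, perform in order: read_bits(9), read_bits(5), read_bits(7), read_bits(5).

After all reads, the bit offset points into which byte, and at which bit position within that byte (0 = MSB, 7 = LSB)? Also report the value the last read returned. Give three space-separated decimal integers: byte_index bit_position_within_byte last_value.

Read 1: bits[0:9] width=9 -> value=353 (bin 101100001); offset now 9 = byte 1 bit 1; 47 bits remain
Read 2: bits[9:14] width=5 -> value=22 (bin 10110); offset now 14 = byte 1 bit 6; 42 bits remain
Read 3: bits[14:21] width=7 -> value=26 (bin 0011010); offset now 21 = byte 2 bit 5; 35 bits remain
Read 4: bits[21:26] width=5 -> value=4 (bin 00100); offset now 26 = byte 3 bit 2; 30 bits remain

Answer: 3 2 4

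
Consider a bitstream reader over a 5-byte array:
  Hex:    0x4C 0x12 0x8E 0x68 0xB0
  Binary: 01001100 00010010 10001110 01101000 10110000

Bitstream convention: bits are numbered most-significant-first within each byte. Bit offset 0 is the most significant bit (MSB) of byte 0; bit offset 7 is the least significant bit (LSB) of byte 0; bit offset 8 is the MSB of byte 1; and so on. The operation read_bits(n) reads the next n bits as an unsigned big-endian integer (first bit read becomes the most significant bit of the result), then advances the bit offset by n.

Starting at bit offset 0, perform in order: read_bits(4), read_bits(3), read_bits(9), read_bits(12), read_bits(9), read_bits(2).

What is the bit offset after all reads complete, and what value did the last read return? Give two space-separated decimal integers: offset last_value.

Answer: 39 0

Derivation:
Read 1: bits[0:4] width=4 -> value=4 (bin 0100); offset now 4 = byte 0 bit 4; 36 bits remain
Read 2: bits[4:7] width=3 -> value=6 (bin 110); offset now 7 = byte 0 bit 7; 33 bits remain
Read 3: bits[7:16] width=9 -> value=18 (bin 000010010); offset now 16 = byte 2 bit 0; 24 bits remain
Read 4: bits[16:28] width=12 -> value=2278 (bin 100011100110); offset now 28 = byte 3 bit 4; 12 bits remain
Read 5: bits[28:37] width=9 -> value=278 (bin 100010110); offset now 37 = byte 4 bit 5; 3 bits remain
Read 6: bits[37:39] width=2 -> value=0 (bin 00); offset now 39 = byte 4 bit 7; 1 bits remain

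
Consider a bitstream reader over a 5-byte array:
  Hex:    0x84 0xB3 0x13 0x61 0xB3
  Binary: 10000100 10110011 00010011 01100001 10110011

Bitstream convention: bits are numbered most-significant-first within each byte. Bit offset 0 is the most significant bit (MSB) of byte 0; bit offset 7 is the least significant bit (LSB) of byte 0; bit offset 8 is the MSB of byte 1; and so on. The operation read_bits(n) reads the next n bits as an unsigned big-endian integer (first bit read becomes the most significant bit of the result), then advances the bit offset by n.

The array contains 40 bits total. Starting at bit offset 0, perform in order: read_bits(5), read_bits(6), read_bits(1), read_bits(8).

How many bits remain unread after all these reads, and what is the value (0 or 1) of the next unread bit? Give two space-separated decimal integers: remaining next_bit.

Read 1: bits[0:5] width=5 -> value=16 (bin 10000); offset now 5 = byte 0 bit 5; 35 bits remain
Read 2: bits[5:11] width=6 -> value=37 (bin 100101); offset now 11 = byte 1 bit 3; 29 bits remain
Read 3: bits[11:12] width=1 -> value=1 (bin 1); offset now 12 = byte 1 bit 4; 28 bits remain
Read 4: bits[12:20] width=8 -> value=49 (bin 00110001); offset now 20 = byte 2 bit 4; 20 bits remain

Answer: 20 0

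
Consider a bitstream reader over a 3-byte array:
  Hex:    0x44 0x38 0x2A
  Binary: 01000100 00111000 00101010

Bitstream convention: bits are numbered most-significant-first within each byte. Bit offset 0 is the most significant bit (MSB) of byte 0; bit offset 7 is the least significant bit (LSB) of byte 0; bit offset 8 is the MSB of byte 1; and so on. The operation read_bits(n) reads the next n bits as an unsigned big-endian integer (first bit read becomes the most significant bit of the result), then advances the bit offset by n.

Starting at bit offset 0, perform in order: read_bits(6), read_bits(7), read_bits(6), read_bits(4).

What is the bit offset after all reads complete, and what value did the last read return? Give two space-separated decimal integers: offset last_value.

Read 1: bits[0:6] width=6 -> value=17 (bin 010001); offset now 6 = byte 0 bit 6; 18 bits remain
Read 2: bits[6:13] width=7 -> value=7 (bin 0000111); offset now 13 = byte 1 bit 5; 11 bits remain
Read 3: bits[13:19] width=6 -> value=1 (bin 000001); offset now 19 = byte 2 bit 3; 5 bits remain
Read 4: bits[19:23] width=4 -> value=5 (bin 0101); offset now 23 = byte 2 bit 7; 1 bits remain

Answer: 23 5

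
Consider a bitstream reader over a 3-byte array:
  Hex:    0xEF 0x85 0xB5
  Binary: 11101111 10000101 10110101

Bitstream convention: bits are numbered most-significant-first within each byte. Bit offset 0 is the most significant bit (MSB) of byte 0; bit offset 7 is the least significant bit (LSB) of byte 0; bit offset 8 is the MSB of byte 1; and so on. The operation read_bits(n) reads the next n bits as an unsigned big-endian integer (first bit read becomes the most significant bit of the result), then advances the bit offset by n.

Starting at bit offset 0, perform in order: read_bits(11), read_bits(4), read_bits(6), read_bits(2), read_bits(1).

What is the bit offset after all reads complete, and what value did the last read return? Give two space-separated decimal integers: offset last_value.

Answer: 24 1

Derivation:
Read 1: bits[0:11] width=11 -> value=1916 (bin 11101111100); offset now 11 = byte 1 bit 3; 13 bits remain
Read 2: bits[11:15] width=4 -> value=2 (bin 0010); offset now 15 = byte 1 bit 7; 9 bits remain
Read 3: bits[15:21] width=6 -> value=54 (bin 110110); offset now 21 = byte 2 bit 5; 3 bits remain
Read 4: bits[21:23] width=2 -> value=2 (bin 10); offset now 23 = byte 2 bit 7; 1 bits remain
Read 5: bits[23:24] width=1 -> value=1 (bin 1); offset now 24 = byte 3 bit 0; 0 bits remain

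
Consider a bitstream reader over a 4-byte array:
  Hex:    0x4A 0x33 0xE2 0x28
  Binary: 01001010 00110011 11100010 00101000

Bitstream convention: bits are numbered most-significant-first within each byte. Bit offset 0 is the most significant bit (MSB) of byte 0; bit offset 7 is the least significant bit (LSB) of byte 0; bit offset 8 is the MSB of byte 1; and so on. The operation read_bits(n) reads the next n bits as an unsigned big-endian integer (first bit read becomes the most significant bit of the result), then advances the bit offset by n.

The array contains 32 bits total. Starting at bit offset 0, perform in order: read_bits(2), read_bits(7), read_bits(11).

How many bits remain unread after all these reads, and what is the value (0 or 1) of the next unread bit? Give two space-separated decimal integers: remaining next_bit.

Answer: 12 0

Derivation:
Read 1: bits[0:2] width=2 -> value=1 (bin 01); offset now 2 = byte 0 bit 2; 30 bits remain
Read 2: bits[2:9] width=7 -> value=20 (bin 0010100); offset now 9 = byte 1 bit 1; 23 bits remain
Read 3: bits[9:20] width=11 -> value=830 (bin 01100111110); offset now 20 = byte 2 bit 4; 12 bits remain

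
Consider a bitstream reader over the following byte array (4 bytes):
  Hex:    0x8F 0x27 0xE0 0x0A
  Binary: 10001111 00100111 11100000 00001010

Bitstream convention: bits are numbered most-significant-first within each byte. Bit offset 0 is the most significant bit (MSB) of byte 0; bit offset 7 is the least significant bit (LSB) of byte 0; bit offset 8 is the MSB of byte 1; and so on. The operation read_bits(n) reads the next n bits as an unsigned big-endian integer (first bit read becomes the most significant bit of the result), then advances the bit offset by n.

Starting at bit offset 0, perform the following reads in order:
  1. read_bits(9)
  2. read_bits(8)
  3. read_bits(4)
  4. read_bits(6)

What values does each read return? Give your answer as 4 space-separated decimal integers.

Answer: 286 79 12 0

Derivation:
Read 1: bits[0:9] width=9 -> value=286 (bin 100011110); offset now 9 = byte 1 bit 1; 23 bits remain
Read 2: bits[9:17] width=8 -> value=79 (bin 01001111); offset now 17 = byte 2 bit 1; 15 bits remain
Read 3: bits[17:21] width=4 -> value=12 (bin 1100); offset now 21 = byte 2 bit 5; 11 bits remain
Read 4: bits[21:27] width=6 -> value=0 (bin 000000); offset now 27 = byte 3 bit 3; 5 bits remain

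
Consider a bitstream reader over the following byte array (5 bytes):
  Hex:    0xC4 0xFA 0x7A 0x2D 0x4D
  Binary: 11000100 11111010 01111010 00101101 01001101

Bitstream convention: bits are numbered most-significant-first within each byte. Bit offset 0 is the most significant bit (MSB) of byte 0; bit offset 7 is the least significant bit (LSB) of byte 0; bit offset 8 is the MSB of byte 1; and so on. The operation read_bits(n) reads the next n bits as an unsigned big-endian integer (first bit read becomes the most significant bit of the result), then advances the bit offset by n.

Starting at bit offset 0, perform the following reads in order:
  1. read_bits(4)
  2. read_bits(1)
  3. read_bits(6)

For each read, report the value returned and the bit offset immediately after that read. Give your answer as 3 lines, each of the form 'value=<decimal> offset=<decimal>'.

Answer: value=12 offset=4
value=0 offset=5
value=39 offset=11

Derivation:
Read 1: bits[0:4] width=4 -> value=12 (bin 1100); offset now 4 = byte 0 bit 4; 36 bits remain
Read 2: bits[4:5] width=1 -> value=0 (bin 0); offset now 5 = byte 0 bit 5; 35 bits remain
Read 3: bits[5:11] width=6 -> value=39 (bin 100111); offset now 11 = byte 1 bit 3; 29 bits remain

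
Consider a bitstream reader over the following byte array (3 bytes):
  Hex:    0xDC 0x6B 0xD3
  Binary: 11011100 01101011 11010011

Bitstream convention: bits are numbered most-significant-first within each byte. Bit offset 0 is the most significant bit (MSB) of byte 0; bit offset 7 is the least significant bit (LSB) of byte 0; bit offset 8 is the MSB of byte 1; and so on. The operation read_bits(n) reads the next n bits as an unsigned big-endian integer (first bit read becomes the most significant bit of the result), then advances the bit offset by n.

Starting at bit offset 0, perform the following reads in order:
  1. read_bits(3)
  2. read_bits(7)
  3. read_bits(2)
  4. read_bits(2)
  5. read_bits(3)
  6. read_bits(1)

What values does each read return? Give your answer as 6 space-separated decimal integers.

Read 1: bits[0:3] width=3 -> value=6 (bin 110); offset now 3 = byte 0 bit 3; 21 bits remain
Read 2: bits[3:10] width=7 -> value=113 (bin 1110001); offset now 10 = byte 1 bit 2; 14 bits remain
Read 3: bits[10:12] width=2 -> value=2 (bin 10); offset now 12 = byte 1 bit 4; 12 bits remain
Read 4: bits[12:14] width=2 -> value=2 (bin 10); offset now 14 = byte 1 bit 6; 10 bits remain
Read 5: bits[14:17] width=3 -> value=7 (bin 111); offset now 17 = byte 2 bit 1; 7 bits remain
Read 6: bits[17:18] width=1 -> value=1 (bin 1); offset now 18 = byte 2 bit 2; 6 bits remain

Answer: 6 113 2 2 7 1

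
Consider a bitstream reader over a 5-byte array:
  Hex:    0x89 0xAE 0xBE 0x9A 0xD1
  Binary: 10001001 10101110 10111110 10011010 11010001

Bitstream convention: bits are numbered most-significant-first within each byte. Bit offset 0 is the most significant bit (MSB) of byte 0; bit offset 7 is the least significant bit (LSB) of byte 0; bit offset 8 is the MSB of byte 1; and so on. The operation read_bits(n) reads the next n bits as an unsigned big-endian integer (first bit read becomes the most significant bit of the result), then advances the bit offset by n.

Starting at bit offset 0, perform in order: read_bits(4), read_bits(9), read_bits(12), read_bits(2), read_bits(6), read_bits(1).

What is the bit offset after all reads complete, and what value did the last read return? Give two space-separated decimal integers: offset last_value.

Read 1: bits[0:4] width=4 -> value=8 (bin 1000); offset now 4 = byte 0 bit 4; 36 bits remain
Read 2: bits[4:13] width=9 -> value=309 (bin 100110101); offset now 13 = byte 1 bit 5; 27 bits remain
Read 3: bits[13:25] width=12 -> value=3453 (bin 110101111101); offset now 25 = byte 3 bit 1; 15 bits remain
Read 4: bits[25:27] width=2 -> value=0 (bin 00); offset now 27 = byte 3 bit 3; 13 bits remain
Read 5: bits[27:33] width=6 -> value=53 (bin 110101); offset now 33 = byte 4 bit 1; 7 bits remain
Read 6: bits[33:34] width=1 -> value=1 (bin 1); offset now 34 = byte 4 bit 2; 6 bits remain

Answer: 34 1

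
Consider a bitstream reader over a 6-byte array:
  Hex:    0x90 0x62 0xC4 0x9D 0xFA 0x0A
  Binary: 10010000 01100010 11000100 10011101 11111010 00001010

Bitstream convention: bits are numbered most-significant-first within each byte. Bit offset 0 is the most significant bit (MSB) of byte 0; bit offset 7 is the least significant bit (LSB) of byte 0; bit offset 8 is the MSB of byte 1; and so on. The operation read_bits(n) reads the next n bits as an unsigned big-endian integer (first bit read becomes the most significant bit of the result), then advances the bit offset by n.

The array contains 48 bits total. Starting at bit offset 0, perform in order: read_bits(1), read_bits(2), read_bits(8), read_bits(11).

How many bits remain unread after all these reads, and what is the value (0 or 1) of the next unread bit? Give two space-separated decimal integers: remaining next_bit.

Answer: 26 0

Derivation:
Read 1: bits[0:1] width=1 -> value=1 (bin 1); offset now 1 = byte 0 bit 1; 47 bits remain
Read 2: bits[1:3] width=2 -> value=0 (bin 00); offset now 3 = byte 0 bit 3; 45 bits remain
Read 3: bits[3:11] width=8 -> value=131 (bin 10000011); offset now 11 = byte 1 bit 3; 37 bits remain
Read 4: bits[11:22] width=11 -> value=177 (bin 00010110001); offset now 22 = byte 2 bit 6; 26 bits remain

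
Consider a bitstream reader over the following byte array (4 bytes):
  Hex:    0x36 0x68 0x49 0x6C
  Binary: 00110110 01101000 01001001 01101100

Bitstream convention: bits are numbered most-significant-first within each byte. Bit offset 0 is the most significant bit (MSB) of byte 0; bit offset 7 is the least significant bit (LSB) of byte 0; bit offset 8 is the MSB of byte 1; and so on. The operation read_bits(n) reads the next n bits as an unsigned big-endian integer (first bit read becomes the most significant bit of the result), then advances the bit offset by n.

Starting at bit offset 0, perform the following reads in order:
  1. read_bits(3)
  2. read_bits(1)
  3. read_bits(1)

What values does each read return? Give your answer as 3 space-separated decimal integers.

Answer: 1 1 0

Derivation:
Read 1: bits[0:3] width=3 -> value=1 (bin 001); offset now 3 = byte 0 bit 3; 29 bits remain
Read 2: bits[3:4] width=1 -> value=1 (bin 1); offset now 4 = byte 0 bit 4; 28 bits remain
Read 3: bits[4:5] width=1 -> value=0 (bin 0); offset now 5 = byte 0 bit 5; 27 bits remain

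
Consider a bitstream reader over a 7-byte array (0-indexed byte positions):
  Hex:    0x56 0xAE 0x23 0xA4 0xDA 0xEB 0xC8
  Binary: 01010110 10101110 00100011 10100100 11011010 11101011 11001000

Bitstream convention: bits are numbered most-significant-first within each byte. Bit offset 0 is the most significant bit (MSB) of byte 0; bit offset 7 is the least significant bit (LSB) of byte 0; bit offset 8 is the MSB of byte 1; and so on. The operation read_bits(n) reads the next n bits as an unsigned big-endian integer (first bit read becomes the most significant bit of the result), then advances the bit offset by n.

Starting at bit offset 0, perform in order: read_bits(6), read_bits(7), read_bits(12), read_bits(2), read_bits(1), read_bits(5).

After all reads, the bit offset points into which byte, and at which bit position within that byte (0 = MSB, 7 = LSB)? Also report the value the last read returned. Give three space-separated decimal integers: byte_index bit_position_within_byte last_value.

Read 1: bits[0:6] width=6 -> value=21 (bin 010101); offset now 6 = byte 0 bit 6; 50 bits remain
Read 2: bits[6:13] width=7 -> value=85 (bin 1010101); offset now 13 = byte 1 bit 5; 43 bits remain
Read 3: bits[13:25] width=12 -> value=3143 (bin 110001000111); offset now 25 = byte 3 bit 1; 31 bits remain
Read 4: bits[25:27] width=2 -> value=1 (bin 01); offset now 27 = byte 3 bit 3; 29 bits remain
Read 5: bits[27:28] width=1 -> value=0 (bin 0); offset now 28 = byte 3 bit 4; 28 bits remain
Read 6: bits[28:33] width=5 -> value=9 (bin 01001); offset now 33 = byte 4 bit 1; 23 bits remain

Answer: 4 1 9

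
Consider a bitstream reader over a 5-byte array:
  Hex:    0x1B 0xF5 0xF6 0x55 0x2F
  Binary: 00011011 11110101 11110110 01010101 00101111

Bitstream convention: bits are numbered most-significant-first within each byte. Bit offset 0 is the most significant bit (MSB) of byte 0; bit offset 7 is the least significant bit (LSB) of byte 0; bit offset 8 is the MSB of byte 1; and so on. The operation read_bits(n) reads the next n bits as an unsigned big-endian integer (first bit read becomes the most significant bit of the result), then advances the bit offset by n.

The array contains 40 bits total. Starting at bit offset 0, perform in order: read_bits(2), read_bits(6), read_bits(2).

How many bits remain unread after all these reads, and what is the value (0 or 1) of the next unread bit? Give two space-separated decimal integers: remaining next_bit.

Read 1: bits[0:2] width=2 -> value=0 (bin 00); offset now 2 = byte 0 bit 2; 38 bits remain
Read 2: bits[2:8] width=6 -> value=27 (bin 011011); offset now 8 = byte 1 bit 0; 32 bits remain
Read 3: bits[8:10] width=2 -> value=3 (bin 11); offset now 10 = byte 1 bit 2; 30 bits remain

Answer: 30 1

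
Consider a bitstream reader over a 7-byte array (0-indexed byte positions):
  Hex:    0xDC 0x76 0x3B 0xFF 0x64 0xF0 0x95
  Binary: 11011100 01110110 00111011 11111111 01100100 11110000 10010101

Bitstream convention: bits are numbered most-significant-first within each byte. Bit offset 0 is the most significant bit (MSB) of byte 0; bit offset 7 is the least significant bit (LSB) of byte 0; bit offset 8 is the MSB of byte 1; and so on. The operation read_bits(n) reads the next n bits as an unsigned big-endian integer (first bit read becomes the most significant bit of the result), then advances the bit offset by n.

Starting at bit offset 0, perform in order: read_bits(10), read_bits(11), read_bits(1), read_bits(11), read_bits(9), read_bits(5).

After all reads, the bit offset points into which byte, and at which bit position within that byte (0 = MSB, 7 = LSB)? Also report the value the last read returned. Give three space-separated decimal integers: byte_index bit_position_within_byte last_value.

Answer: 5 7 24

Derivation:
Read 1: bits[0:10] width=10 -> value=881 (bin 1101110001); offset now 10 = byte 1 bit 2; 46 bits remain
Read 2: bits[10:21] width=11 -> value=1735 (bin 11011000111); offset now 21 = byte 2 bit 5; 35 bits remain
Read 3: bits[21:22] width=1 -> value=0 (bin 0); offset now 22 = byte 2 bit 6; 34 bits remain
Read 4: bits[22:33] width=11 -> value=2046 (bin 11111111110); offset now 33 = byte 4 bit 1; 23 bits remain
Read 5: bits[33:42] width=9 -> value=403 (bin 110010011); offset now 42 = byte 5 bit 2; 14 bits remain
Read 6: bits[42:47] width=5 -> value=24 (bin 11000); offset now 47 = byte 5 bit 7; 9 bits remain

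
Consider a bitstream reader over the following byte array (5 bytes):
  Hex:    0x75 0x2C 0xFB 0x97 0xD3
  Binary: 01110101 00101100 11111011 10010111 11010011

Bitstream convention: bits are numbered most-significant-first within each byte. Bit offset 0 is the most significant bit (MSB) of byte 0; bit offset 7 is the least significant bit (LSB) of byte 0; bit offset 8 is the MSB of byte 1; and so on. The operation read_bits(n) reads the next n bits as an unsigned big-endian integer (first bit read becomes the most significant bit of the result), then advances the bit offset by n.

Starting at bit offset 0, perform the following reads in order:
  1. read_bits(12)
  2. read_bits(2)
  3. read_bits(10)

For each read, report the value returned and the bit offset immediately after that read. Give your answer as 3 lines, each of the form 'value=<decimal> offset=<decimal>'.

Answer: value=1874 offset=12
value=3 offset=14
value=251 offset=24

Derivation:
Read 1: bits[0:12] width=12 -> value=1874 (bin 011101010010); offset now 12 = byte 1 bit 4; 28 bits remain
Read 2: bits[12:14] width=2 -> value=3 (bin 11); offset now 14 = byte 1 bit 6; 26 bits remain
Read 3: bits[14:24] width=10 -> value=251 (bin 0011111011); offset now 24 = byte 3 bit 0; 16 bits remain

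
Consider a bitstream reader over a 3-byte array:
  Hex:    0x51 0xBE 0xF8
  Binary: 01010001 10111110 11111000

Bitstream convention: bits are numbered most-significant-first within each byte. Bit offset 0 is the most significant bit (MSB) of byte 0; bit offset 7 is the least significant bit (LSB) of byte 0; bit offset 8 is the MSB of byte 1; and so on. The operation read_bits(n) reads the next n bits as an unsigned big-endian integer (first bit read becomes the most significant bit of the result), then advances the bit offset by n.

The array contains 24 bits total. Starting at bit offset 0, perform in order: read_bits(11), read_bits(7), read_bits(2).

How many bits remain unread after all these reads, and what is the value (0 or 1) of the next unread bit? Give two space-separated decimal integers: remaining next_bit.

Read 1: bits[0:11] width=11 -> value=653 (bin 01010001101); offset now 11 = byte 1 bit 3; 13 bits remain
Read 2: bits[11:18] width=7 -> value=123 (bin 1111011); offset now 18 = byte 2 bit 2; 6 bits remain
Read 3: bits[18:20] width=2 -> value=3 (bin 11); offset now 20 = byte 2 bit 4; 4 bits remain

Answer: 4 1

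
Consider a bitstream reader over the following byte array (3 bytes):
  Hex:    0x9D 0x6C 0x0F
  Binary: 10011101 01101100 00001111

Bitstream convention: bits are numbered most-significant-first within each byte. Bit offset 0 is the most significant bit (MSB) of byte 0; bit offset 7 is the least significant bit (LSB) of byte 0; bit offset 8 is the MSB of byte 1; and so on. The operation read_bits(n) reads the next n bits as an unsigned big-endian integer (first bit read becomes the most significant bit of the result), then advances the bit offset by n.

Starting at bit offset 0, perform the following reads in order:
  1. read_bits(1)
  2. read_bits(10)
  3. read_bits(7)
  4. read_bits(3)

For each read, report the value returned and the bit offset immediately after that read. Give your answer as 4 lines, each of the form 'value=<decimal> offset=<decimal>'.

Answer: value=1 offset=1
value=235 offset=11
value=48 offset=18
value=1 offset=21

Derivation:
Read 1: bits[0:1] width=1 -> value=1 (bin 1); offset now 1 = byte 0 bit 1; 23 bits remain
Read 2: bits[1:11] width=10 -> value=235 (bin 0011101011); offset now 11 = byte 1 bit 3; 13 bits remain
Read 3: bits[11:18] width=7 -> value=48 (bin 0110000); offset now 18 = byte 2 bit 2; 6 bits remain
Read 4: bits[18:21] width=3 -> value=1 (bin 001); offset now 21 = byte 2 bit 5; 3 bits remain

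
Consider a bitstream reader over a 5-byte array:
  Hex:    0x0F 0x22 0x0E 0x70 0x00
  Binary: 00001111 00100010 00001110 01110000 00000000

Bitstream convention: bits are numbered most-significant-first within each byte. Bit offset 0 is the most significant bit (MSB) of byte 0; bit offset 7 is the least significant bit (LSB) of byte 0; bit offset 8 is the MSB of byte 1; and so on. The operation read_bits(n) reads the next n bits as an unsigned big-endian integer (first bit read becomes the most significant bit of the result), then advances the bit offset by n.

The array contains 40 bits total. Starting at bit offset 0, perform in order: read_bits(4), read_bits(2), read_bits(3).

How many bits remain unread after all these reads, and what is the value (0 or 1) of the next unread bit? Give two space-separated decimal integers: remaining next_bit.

Read 1: bits[0:4] width=4 -> value=0 (bin 0000); offset now 4 = byte 0 bit 4; 36 bits remain
Read 2: bits[4:6] width=2 -> value=3 (bin 11); offset now 6 = byte 0 bit 6; 34 bits remain
Read 3: bits[6:9] width=3 -> value=6 (bin 110); offset now 9 = byte 1 bit 1; 31 bits remain

Answer: 31 0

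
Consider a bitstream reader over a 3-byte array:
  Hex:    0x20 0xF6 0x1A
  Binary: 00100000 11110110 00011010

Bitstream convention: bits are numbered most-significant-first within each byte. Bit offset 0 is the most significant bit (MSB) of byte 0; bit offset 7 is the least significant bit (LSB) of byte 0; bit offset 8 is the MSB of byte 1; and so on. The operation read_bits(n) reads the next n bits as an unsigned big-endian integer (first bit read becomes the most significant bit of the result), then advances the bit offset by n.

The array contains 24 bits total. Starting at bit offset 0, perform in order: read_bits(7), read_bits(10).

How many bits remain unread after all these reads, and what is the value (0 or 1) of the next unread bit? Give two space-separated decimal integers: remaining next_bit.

Answer: 7 0

Derivation:
Read 1: bits[0:7] width=7 -> value=16 (bin 0010000); offset now 7 = byte 0 bit 7; 17 bits remain
Read 2: bits[7:17] width=10 -> value=492 (bin 0111101100); offset now 17 = byte 2 bit 1; 7 bits remain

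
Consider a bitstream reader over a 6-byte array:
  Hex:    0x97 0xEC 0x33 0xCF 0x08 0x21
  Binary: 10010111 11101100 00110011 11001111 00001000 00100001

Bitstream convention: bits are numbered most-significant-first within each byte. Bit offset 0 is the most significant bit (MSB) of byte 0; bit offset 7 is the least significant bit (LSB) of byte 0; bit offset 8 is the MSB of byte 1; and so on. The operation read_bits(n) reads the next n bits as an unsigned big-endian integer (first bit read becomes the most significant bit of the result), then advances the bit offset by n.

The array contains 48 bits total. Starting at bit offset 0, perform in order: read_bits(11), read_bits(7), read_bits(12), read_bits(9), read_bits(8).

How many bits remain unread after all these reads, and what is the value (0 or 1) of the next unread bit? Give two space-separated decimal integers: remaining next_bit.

Answer: 1 1

Derivation:
Read 1: bits[0:11] width=11 -> value=1215 (bin 10010111111); offset now 11 = byte 1 bit 3; 37 bits remain
Read 2: bits[11:18] width=7 -> value=48 (bin 0110000); offset now 18 = byte 2 bit 2; 30 bits remain
Read 3: bits[18:30] width=12 -> value=3315 (bin 110011110011); offset now 30 = byte 3 bit 6; 18 bits remain
Read 4: bits[30:39] width=9 -> value=388 (bin 110000100); offset now 39 = byte 4 bit 7; 9 bits remain
Read 5: bits[39:47] width=8 -> value=16 (bin 00010000); offset now 47 = byte 5 bit 7; 1 bits remain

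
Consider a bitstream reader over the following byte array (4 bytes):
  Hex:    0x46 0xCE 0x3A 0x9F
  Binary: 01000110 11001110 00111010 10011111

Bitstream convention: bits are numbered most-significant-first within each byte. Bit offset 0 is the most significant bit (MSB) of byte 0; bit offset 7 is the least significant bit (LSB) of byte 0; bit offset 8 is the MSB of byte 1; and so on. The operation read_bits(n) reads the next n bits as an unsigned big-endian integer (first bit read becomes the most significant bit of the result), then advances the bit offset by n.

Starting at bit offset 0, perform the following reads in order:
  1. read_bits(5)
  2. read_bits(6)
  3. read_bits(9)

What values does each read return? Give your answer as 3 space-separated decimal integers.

Read 1: bits[0:5] width=5 -> value=8 (bin 01000); offset now 5 = byte 0 bit 5; 27 bits remain
Read 2: bits[5:11] width=6 -> value=54 (bin 110110); offset now 11 = byte 1 bit 3; 21 bits remain
Read 3: bits[11:20] width=9 -> value=227 (bin 011100011); offset now 20 = byte 2 bit 4; 12 bits remain

Answer: 8 54 227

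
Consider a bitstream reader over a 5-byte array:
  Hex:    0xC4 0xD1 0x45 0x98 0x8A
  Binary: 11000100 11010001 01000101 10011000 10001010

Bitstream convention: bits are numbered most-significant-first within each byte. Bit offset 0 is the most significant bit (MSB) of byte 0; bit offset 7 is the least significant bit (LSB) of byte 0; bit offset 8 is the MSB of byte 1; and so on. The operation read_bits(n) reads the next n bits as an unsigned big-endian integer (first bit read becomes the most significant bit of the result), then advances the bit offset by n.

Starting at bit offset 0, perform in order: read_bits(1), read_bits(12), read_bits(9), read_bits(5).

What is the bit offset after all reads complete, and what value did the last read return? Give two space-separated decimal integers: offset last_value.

Read 1: bits[0:1] width=1 -> value=1 (bin 1); offset now 1 = byte 0 bit 1; 39 bits remain
Read 2: bits[1:13] width=12 -> value=2202 (bin 100010011010); offset now 13 = byte 1 bit 5; 27 bits remain
Read 3: bits[13:22] width=9 -> value=81 (bin 001010001); offset now 22 = byte 2 bit 6; 18 bits remain
Read 4: bits[22:27] width=5 -> value=12 (bin 01100); offset now 27 = byte 3 bit 3; 13 bits remain

Answer: 27 12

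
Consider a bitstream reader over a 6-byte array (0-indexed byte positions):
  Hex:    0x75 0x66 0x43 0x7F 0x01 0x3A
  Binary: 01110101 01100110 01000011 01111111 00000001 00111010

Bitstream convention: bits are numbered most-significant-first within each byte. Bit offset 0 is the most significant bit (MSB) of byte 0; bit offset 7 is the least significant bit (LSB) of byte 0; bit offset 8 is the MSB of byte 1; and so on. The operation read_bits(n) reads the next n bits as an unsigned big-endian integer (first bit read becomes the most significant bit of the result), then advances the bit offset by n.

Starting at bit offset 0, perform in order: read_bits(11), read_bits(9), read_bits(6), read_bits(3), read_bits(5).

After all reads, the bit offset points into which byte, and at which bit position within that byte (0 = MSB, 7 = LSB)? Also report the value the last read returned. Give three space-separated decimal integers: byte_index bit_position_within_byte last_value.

Read 1: bits[0:11] width=11 -> value=939 (bin 01110101011); offset now 11 = byte 1 bit 3; 37 bits remain
Read 2: bits[11:20] width=9 -> value=100 (bin 001100100); offset now 20 = byte 2 bit 4; 28 bits remain
Read 3: bits[20:26] width=6 -> value=13 (bin 001101); offset now 26 = byte 3 bit 2; 22 bits remain
Read 4: bits[26:29] width=3 -> value=7 (bin 111); offset now 29 = byte 3 bit 5; 19 bits remain
Read 5: bits[29:34] width=5 -> value=28 (bin 11100); offset now 34 = byte 4 bit 2; 14 bits remain

Answer: 4 2 28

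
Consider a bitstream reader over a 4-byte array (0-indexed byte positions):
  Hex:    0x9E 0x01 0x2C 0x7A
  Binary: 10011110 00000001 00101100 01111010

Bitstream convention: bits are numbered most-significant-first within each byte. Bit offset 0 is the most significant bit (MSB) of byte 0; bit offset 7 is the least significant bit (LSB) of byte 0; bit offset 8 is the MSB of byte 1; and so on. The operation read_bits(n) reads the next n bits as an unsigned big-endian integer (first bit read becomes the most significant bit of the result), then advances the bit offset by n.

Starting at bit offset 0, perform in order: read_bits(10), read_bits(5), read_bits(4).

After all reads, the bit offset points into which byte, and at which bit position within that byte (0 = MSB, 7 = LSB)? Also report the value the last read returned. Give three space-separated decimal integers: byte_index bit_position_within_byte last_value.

Answer: 2 3 9

Derivation:
Read 1: bits[0:10] width=10 -> value=632 (bin 1001111000); offset now 10 = byte 1 bit 2; 22 bits remain
Read 2: bits[10:15] width=5 -> value=0 (bin 00000); offset now 15 = byte 1 bit 7; 17 bits remain
Read 3: bits[15:19] width=4 -> value=9 (bin 1001); offset now 19 = byte 2 bit 3; 13 bits remain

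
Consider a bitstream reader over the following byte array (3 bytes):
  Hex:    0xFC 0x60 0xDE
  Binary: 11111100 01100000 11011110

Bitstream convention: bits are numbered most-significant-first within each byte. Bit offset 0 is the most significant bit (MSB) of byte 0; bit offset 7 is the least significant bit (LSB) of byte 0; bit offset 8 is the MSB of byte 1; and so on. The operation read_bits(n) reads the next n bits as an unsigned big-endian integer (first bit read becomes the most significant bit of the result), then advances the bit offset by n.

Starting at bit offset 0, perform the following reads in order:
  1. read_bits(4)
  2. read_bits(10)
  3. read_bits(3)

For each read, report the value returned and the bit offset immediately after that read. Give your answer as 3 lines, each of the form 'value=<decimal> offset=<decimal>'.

Answer: value=15 offset=4
value=792 offset=14
value=1 offset=17

Derivation:
Read 1: bits[0:4] width=4 -> value=15 (bin 1111); offset now 4 = byte 0 bit 4; 20 bits remain
Read 2: bits[4:14] width=10 -> value=792 (bin 1100011000); offset now 14 = byte 1 bit 6; 10 bits remain
Read 3: bits[14:17] width=3 -> value=1 (bin 001); offset now 17 = byte 2 bit 1; 7 bits remain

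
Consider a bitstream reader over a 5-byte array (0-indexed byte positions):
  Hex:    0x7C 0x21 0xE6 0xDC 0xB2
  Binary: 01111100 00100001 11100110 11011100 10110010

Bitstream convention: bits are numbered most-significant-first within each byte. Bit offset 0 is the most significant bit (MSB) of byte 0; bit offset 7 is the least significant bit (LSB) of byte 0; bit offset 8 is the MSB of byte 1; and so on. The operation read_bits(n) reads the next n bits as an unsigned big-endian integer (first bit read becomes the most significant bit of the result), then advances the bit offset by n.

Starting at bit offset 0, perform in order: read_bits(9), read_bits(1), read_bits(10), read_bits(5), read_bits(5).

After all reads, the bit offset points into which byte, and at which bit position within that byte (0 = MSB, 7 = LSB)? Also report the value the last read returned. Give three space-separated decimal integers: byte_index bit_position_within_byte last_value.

Answer: 3 6 23

Derivation:
Read 1: bits[0:9] width=9 -> value=248 (bin 011111000); offset now 9 = byte 1 bit 1; 31 bits remain
Read 2: bits[9:10] width=1 -> value=0 (bin 0); offset now 10 = byte 1 bit 2; 30 bits remain
Read 3: bits[10:20] width=10 -> value=542 (bin 1000011110); offset now 20 = byte 2 bit 4; 20 bits remain
Read 4: bits[20:25] width=5 -> value=13 (bin 01101); offset now 25 = byte 3 bit 1; 15 bits remain
Read 5: bits[25:30] width=5 -> value=23 (bin 10111); offset now 30 = byte 3 bit 6; 10 bits remain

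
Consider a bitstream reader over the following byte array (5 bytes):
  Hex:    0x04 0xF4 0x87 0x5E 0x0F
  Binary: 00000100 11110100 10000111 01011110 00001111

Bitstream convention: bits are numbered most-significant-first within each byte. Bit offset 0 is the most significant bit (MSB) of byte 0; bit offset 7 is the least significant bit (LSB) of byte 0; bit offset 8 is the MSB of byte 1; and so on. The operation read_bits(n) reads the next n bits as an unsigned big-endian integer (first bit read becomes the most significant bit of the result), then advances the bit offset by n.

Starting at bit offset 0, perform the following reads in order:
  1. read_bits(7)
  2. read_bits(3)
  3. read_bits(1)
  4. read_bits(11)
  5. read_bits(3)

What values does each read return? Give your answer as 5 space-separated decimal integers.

Answer: 2 3 1 1313 6

Derivation:
Read 1: bits[0:7] width=7 -> value=2 (bin 0000010); offset now 7 = byte 0 bit 7; 33 bits remain
Read 2: bits[7:10] width=3 -> value=3 (bin 011); offset now 10 = byte 1 bit 2; 30 bits remain
Read 3: bits[10:11] width=1 -> value=1 (bin 1); offset now 11 = byte 1 bit 3; 29 bits remain
Read 4: bits[11:22] width=11 -> value=1313 (bin 10100100001); offset now 22 = byte 2 bit 6; 18 bits remain
Read 5: bits[22:25] width=3 -> value=6 (bin 110); offset now 25 = byte 3 bit 1; 15 bits remain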